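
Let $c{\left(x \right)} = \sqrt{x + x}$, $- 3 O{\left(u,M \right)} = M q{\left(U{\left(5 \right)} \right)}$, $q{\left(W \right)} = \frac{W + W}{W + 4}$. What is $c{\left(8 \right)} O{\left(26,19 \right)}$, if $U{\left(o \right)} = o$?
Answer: $- \frac{760}{27} \approx -28.148$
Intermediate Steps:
$q{\left(W \right)} = \frac{2 W}{4 + W}$
$O{\left(u,M \right)} = - \frac{10 M}{27}$ ($O{\left(u,M \right)} = - \frac{M 2 \cdot 5 \frac{1}{4 + 5}}{3} = - \frac{M 2 \cdot 5 \cdot \frac{1}{9}}{3} = - \frac{M \frac{10}{9}}{3} = - \frac{\frac{10}{9} M}{3} = - \frac{10 M}{27}$)
$c{\left(x \right)} = \sqrt{2} \sqrt{x}$ ($c{\left(x \right)} = \sqrt{2 x} = \sqrt{2} \sqrt{x}$)
$c{\left(8 \right)} O{\left(26,19 \right)} = \sqrt{2} \sqrt{8} \left(\left(- \frac{10}{27}\right) 19\right) = \sqrt{2} \cdot 2 \sqrt{2} \left(- \frac{190}{27}\right) = 4 \left(- \frac{190}{27}\right) = - \frac{760}{27}$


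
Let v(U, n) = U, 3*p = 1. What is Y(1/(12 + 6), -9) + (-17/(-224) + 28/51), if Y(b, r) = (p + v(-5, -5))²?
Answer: 767785/34272 ≈ 22.403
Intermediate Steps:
p = ⅓ (p = (⅓)*1 = ⅓ ≈ 0.33333)
Y(b, r) = 196/9 (Y(b, r) = (⅓ - 5)² = (-14/3)² = 196/9)
Y(1/(12 + 6), -9) + (-17/(-224) + 28/51) = 196/9 + (-17/(-224) + 28/51) = 196/9 + (-17*(-1/224) + 28*(1/51)) = 196/9 + (17/224 + 28/51) = 196/9 + 7139/11424 = 767785/34272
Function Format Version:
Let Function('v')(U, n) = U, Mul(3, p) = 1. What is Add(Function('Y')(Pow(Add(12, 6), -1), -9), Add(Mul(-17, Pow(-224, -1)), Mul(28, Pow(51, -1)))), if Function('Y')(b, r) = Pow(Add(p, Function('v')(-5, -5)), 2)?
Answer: Rational(767785, 34272) ≈ 22.403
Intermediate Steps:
p = Rational(1, 3) (p = Mul(Rational(1, 3), 1) = Rational(1, 3) ≈ 0.33333)
Function('Y')(b, r) = Rational(196, 9) (Function('Y')(b, r) = Pow(Add(Rational(1, 3), -5), 2) = Pow(Rational(-14, 3), 2) = Rational(196, 9))
Add(Function('Y')(Pow(Add(12, 6), -1), -9), Add(Mul(-17, Pow(-224, -1)), Mul(28, Pow(51, -1)))) = Add(Rational(196, 9), Add(Mul(-17, Pow(-224, -1)), Mul(28, Pow(51, -1)))) = Add(Rational(196, 9), Add(Mul(-17, Rational(-1, 224)), Mul(28, Rational(1, 51)))) = Add(Rational(196, 9), Add(Rational(17, 224), Rational(28, 51))) = Add(Rational(196, 9), Rational(7139, 11424)) = Rational(767785, 34272)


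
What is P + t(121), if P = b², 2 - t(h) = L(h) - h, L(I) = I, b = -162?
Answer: 26246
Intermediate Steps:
t(h) = 2 (t(h) = 2 - (h - h) = 2 - 1*0 = 2 + 0 = 2)
P = 26244 (P = (-162)² = 26244)
P + t(121) = 26244 + 2 = 26246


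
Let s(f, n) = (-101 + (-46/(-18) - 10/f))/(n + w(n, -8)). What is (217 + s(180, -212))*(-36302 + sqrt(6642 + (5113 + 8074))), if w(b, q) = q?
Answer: -1736633227/220 + 95677*sqrt(19829)/440 ≈ -7.8632e+6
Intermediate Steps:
s(f, n) = (-886/9 - 10/f)/(-8 + n) (s(f, n) = (-101 + (-46/(-18) - 10/f))/(n - 8) = (-101 + (-46*(-1/18) - 10/f))/(-8 + n) = (-101 + (23/9 - 10/f))/(-8 + n) = (-886/9 - 10/f)/(-8 + n))
(217 + s(180, -212))*(-36302 + sqrt(6642 + (5113 + 8074))) = (217 + (2/9)*(-45 - 443*180)/(180*(-8 - 212)))*(-36302 + sqrt(6642 + (5113 + 8074))) = (217 + (2/9)*(1/180)*(-45 - 79740)/(-220))*(-36302 + sqrt(6642 + 13187)) = (217 + (2/9)*(1/180)*(-1/220)*(-79785))*(-36302 + sqrt(19829)) = (217 + 197/440)*(-36302 + sqrt(19829)) = 95677*(-36302 + sqrt(19829))/440 = -1736633227/220 + 95677*sqrt(19829)/440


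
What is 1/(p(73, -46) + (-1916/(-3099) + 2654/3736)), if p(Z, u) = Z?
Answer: 5788932/430283497 ≈ 0.013454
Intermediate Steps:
1/(p(73, -46) + (-1916/(-3099) + 2654/3736)) = 1/(73 + (-1916/(-3099) + 2654/3736)) = 1/(73 + (-1916*(-1/3099) + 2654*(1/3736))) = 1/(73 + (1916/3099 + 1327/1868)) = 1/(73 + 7691461/5788932) = 1/(430283497/5788932) = 5788932/430283497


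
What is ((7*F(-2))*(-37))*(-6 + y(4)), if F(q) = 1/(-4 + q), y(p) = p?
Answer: -259/3 ≈ -86.333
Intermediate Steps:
((7*F(-2))*(-37))*(-6 + y(4)) = ((7/(-4 - 2))*(-37))*(-6 + 4) = ((7/(-6))*(-37))*(-2) = ((7*(-⅙))*(-37))*(-2) = -7/6*(-37)*(-2) = (259/6)*(-2) = -259/3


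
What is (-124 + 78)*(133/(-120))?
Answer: 3059/60 ≈ 50.983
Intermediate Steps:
(-124 + 78)*(133/(-120)) = -6118*(-1)/120 = -46*(-133/120) = 3059/60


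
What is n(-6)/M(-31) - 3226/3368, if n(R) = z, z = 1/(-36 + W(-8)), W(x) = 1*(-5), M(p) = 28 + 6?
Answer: -1125103/1173748 ≈ -0.95856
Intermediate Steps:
M(p) = 34
W(x) = -5
z = -1/41 (z = 1/(-36 - 5) = 1/(-41) = -1/41 ≈ -0.024390)
n(R) = -1/41
n(-6)/M(-31) - 3226/3368 = -1/41/34 - 3226/3368 = -1/41*1/34 - 3226*1/3368 = -1/1394 - 1613/1684 = -1125103/1173748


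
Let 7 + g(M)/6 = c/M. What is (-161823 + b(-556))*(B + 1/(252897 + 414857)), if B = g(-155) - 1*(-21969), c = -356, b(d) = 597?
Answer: -183065015044573857/51750935 ≈ -3.5374e+9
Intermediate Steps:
g(M) = -42 - 2136/M (g(M) = -42 + 6*(-356/M) = -42 - 2136/M)
B = 3400821/155 (B = (-42 - 2136/(-155)) - 1*(-21969) = (-42 - 2136*(-1/155)) + 21969 = (-42 + 2136/155) + 21969 = -4374/155 + 21969 = 3400821/155 ≈ 21941.)
(-161823 + b(-556))*(B + 1/(252897 + 414857)) = (-161823 + 597)*(3400821/155 + 1/(252897 + 414857)) = -161226*(3400821/155 + 1/667754) = -161226*2270911826189/103501870 = -183065015044573857/51750935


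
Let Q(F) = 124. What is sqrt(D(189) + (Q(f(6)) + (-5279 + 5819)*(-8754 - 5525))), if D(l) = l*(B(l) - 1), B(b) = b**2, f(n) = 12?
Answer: 4*I*sqrt(59966) ≈ 979.52*I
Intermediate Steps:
D(l) = l*(-1 + l**2) (D(l) = l*(l**2 - 1) = l*(-1 + l**2))
sqrt(D(189) + (Q(f(6)) + (-5279 + 5819)*(-8754 - 5525))) = sqrt((189**3 - 1*189) + (124 + (-5279 + 5819)*(-8754 - 5525))) = sqrt((6751269 - 189) + (124 + 540*(-14279))) = sqrt(6751080 + (124 - 7710660)) = sqrt(6751080 - 7710536) = sqrt(-959456) = 4*I*sqrt(59966)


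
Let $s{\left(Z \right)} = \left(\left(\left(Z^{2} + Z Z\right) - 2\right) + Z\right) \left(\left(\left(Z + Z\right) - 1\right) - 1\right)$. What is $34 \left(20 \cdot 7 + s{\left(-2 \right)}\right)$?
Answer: $3944$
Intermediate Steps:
$s{\left(Z \right)} = \left(-2 + 2 Z\right) \left(-2 + Z + 2 Z^{2}\right)$ ($s{\left(Z \right)} = \left(\left(\left(Z^{2} + Z^{2}\right) - 2\right) + Z\right) \left(\left(2 Z - 1\right) - 1\right) = \left(\left(2 Z^{2} - 2\right) + Z\right) \left(\left(-1 + 2 Z\right) - 1\right) = \left(\left(-2 + 2 Z^{2}\right) + Z\right) \left(-2 + 2 Z\right) = \left(-2 + Z + 2 Z^{2}\right) \left(-2 + 2 Z\right) = \left(-2 + 2 Z\right) \left(-2 + Z + 2 Z^{2}\right)$)
$34 \left(20 \cdot 7 + s{\left(-2 \right)}\right) = 34 \left(20 \cdot 7 + \left(4 - -12 - 2 \left(-2\right)^{2} + 4 \left(-2\right)^{3}\right)\right) = 34 \left(140 + \left(4 + 12 - 8 + 4 \left(-8\right)\right)\right) = 34 \left(140 + \left(4 + 12 - 8 - 32\right)\right) = 34 \left(140 - 24\right) = 34 \cdot 116 = 3944$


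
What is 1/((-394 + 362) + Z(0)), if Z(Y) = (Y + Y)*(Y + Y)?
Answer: -1/32 ≈ -0.031250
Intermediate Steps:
Z(Y) = 4*Y**2 (Z(Y) = (2*Y)*(2*Y) = 4*Y**2)
1/((-394 + 362) + Z(0)) = 1/((-394 + 362) + 4*0**2) = 1/(-32 + 4*0) = 1/(-32 + 0) = 1/(-32) = -1/32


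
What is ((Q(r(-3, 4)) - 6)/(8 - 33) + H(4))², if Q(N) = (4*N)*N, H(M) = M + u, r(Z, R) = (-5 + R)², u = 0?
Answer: 10404/625 ≈ 16.646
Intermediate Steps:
H(M) = M (H(M) = M + 0 = M)
Q(N) = 4*N²
((Q(r(-3, 4)) - 6)/(8 - 33) + H(4))² = ((4*((-5 + 4)²)² - 6)/(8 - 33) + 4)² = ((4*((-1)²)² - 6)/(-25) + 4)² = ((4*1² - 6)*(-1/25) + 4)² = ((4*1 - 6)*(-1/25) + 4)² = ((4 - 6)*(-1/25) + 4)² = (-2*(-1/25) + 4)² = (2/25 + 4)² = (102/25)² = 10404/625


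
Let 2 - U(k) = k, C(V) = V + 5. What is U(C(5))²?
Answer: 64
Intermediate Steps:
C(V) = 5 + V
U(k) = 2 - k
U(C(5))² = (2 - (5 + 5))² = (2 - 1*10)² = (2 - 10)² = (-8)² = 64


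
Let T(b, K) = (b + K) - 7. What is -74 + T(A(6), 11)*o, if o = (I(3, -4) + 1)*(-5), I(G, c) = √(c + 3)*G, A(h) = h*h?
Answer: -274 - 600*I ≈ -274.0 - 600.0*I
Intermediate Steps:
A(h) = h²
I(G, c) = G*√(3 + c) (I(G, c) = √(3 + c)*G = G*√(3 + c))
T(b, K) = -7 + K + b (T(b, K) = (K + b) - 7 = -7 + K + b)
o = -5 - 15*I (o = (3*√(3 - 4) + 1)*(-5) = (3*√(-1) + 1)*(-5) = (3*I + 1)*(-5) = (1 + 3*I)*(-5) = -5 - 15*I ≈ -5.0 - 15.0*I)
-74 + T(A(6), 11)*o = -74 + (-7 + 11 + 6²)*(-5 - 15*I) = -74 + (-7 + 11 + 36)*(-5 - 15*I) = -74 + 40*(-5 - 15*I) = -74 + (-200 - 600*I) = -274 - 600*I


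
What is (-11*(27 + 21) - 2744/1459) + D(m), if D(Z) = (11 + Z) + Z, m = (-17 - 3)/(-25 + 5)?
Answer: -754129/1459 ≈ -516.88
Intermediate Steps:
m = 1 (m = -20/(-20) = -20*(-1/20) = 1)
D(Z) = 11 + 2*Z
(-11*(27 + 21) - 2744/1459) + D(m) = (-11*(27 + 21) - 2744/1459) + (11 + 2*1) = (-11*48 - 2744*1/1459) + (11 + 2) = (-528 - 2744/1459) + 13 = -773096/1459 + 13 = -754129/1459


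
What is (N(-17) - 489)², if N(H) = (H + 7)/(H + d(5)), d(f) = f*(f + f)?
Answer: 260725609/1089 ≈ 2.3942e+5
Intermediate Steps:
d(f) = 2*f² (d(f) = f*(2*f) = 2*f²)
N(H) = (7 + H)/(50 + H) (N(H) = (H + 7)/(H + 2*5²) = (7 + H)/(H + 2*25) = (7 + H)/(H + 50) = (7 + H)/(50 + H))
(N(-17) - 489)² = ((7 - 17)/(50 - 17) - 489)² = (-10/33 - 489)² = (-16147/33)² = 260725609/1089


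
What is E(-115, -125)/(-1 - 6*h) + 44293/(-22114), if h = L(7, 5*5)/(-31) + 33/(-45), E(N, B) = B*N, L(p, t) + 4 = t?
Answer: 49221509249/25585898 ≈ 1923.8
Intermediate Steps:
L(p, t) = -4 + t
h = -656/465 (h = (-4 + 5*5)/(-31) + 33/(-45) = (-4 + 25)*(-1/31) + 33*(-1/45) = 21*(-1/31) - 11/15 = -21/31 - 11/15 = -656/465 ≈ -1.4108)
E(-115, -125)/(-1 - 6*h) + 44293/(-22114) = (-125*(-115))/(-1 - 6*(-656/465)) + 44293/(-22114) = 14375/(-1 + 1312/155) + 44293*(-1/22114) = 14375/(1157/155) - 44293/22114 = 14375*(155/1157) - 44293/22114 = 2228125/1157 - 44293/22114 = 49221509249/25585898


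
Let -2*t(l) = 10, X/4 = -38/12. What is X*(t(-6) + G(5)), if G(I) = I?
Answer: 0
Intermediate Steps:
X = -38/3 (X = 4*(-38/12) = 4*(-38*1/12) = 4*(-19/6) = -38/3 ≈ -12.667)
t(l) = -5 (t(l) = -½*10 = -5)
X*(t(-6) + G(5)) = -38*(-5 + 5)/3 = -38/3*0 = 0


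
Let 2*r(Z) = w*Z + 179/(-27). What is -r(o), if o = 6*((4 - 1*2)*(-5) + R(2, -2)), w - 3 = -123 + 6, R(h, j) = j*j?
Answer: -110629/54 ≈ -2048.7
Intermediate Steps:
R(h, j) = j²
w = -114 (w = 3 + (-123 + 6) = 3 - 117 = -114)
o = -36 (o = 6*((4 - 1*2)*(-5) + (-2)²) = 6*((4 - 2)*(-5) + 4) = 6*(2*(-5) + 4) = 6*(-10 + 4) = 6*(-6) = -36)
r(Z) = -179/54 - 57*Z (r(Z) = (-114*Z + 179/(-27))/2 = (-114*Z + 179*(-1/27))/2 = (-114*Z - 179/27)/2 = (-179/27 - 114*Z)/2 = -179/54 - 57*Z)
-r(o) = -(-179/54 - 57*(-36)) = -(-179/54 + 2052) = -1*110629/54 = -110629/54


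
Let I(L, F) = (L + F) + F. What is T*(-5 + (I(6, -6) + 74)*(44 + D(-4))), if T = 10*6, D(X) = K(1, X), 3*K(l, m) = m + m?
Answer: 168340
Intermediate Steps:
K(l, m) = 2*m/3 (K(l, m) = (m + m)/3 = (2*m)/3 = 2*m/3)
D(X) = 2*X/3
I(L, F) = L + 2*F (I(L, F) = (F + L) + F = L + 2*F)
T = 60
T*(-5 + (I(6, -6) + 74)*(44 + D(-4))) = 60*(-5 + ((6 + 2*(-6)) + 74)*(44 + (⅔)*(-4))) = 60*(-5 + ((6 - 12) + 74)*(44 - 8/3)) = 60*(-5 + (-6 + 74)*(124/3)) = 60*(-5 + 68*(124/3)) = 60*(-5 + 8432/3) = 60*(8417/3) = 168340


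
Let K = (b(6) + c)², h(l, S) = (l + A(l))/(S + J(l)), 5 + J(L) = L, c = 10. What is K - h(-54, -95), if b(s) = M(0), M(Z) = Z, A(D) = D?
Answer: 7646/77 ≈ 99.299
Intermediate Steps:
J(L) = -5 + L
h(l, S) = 2*l/(-5 + S + l) (h(l, S) = (l + l)/(S + (-5 + l)) = (2*l)/(-5 + S + l) = 2*l/(-5 + S + l))
b(s) = 0
K = 100 (K = (0 + 10)² = 10² = 100)
K - h(-54, -95) = 100 - 2*(-54)/(-5 - 95 - 54) = 100 - 2*(-54)/(-154) = 100 - 2*(-54)*(-1)/154 = 100 - 1*54/77 = 100 - 54/77 = 7646/77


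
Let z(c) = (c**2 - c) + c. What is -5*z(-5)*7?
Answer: -875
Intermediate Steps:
z(c) = c**2
-5*z(-5)*7 = -5*(-5)**2*7 = -5*25*7 = -125*7 = -875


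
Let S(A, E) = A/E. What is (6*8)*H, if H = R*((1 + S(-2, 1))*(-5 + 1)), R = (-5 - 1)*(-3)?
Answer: 3456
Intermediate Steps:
R = 18 (R = -6*(-3) = 18)
H = 72 (H = 18*((1 - 2/1)*(-5 + 1)) = 18*((1 - 2*1)*(-4)) = 18*((1 - 2)*(-4)) = 18*(-1*(-4)) = 18*4 = 72)
(6*8)*H = (6*8)*72 = 48*72 = 3456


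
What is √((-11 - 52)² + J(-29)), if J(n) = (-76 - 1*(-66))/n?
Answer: √3338219/29 ≈ 63.003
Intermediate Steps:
J(n) = -10/n (J(n) = (-76 + 66)/n = -10/n)
√((-11 - 52)² + J(-29)) = √((-11 - 52)² - 10/(-29)) = √((-63)² - 10*(-1/29)) = √(3969 + 10/29) = √(115111/29) = √3338219/29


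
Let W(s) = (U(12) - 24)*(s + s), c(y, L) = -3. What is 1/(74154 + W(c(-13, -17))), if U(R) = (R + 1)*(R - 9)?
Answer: 1/74064 ≈ 1.3502e-5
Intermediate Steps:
U(R) = (1 + R)*(-9 + R)
W(s) = 30*s (W(s) = ((-9 + 12**2 - 8*12) - 24)*(s + s) = ((-9 + 144 - 96) - 24)*(2*s) = (39 - 24)*(2*s) = 15*(2*s) = 30*s)
1/(74154 + W(c(-13, -17))) = 1/(74154 + 30*(-3)) = 1/(74154 - 90) = 1/74064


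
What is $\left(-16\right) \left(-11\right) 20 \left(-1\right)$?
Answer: $-3520$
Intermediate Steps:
$\left(-16\right) \left(-11\right) 20 \left(-1\right) = 176 \left(-20\right) = -3520$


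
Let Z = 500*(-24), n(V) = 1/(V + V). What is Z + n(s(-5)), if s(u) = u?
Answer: -120001/10 ≈ -12000.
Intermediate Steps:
n(V) = 1/(2*V)
Z = -12000
Z + n(s(-5)) = -12000 + (½)/(-5) = -12000 + (½)*(-⅕) = -12000 - ⅒ = -120001/10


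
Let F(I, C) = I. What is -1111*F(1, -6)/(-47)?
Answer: 1111/47 ≈ 23.638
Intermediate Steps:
-1111*F(1, -6)/(-47) = -1111/(-47) = -1111*(-1)/47 = -1111*(-1/47) = 1111/47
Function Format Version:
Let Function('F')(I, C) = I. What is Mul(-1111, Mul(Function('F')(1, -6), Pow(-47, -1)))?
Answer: Rational(1111, 47) ≈ 23.638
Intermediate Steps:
Mul(-1111, Mul(Function('F')(1, -6), Pow(-47, -1))) = Mul(-1111, Mul(1, Pow(-47, -1))) = Mul(-1111, Mul(1, Rational(-1, 47))) = Mul(-1111, Rational(-1, 47)) = Rational(1111, 47)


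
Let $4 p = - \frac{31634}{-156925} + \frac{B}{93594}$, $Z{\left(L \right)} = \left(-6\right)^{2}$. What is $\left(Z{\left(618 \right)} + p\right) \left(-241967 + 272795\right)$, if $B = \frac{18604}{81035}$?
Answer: $\frac{44090693830392989164}{39672678926525} \approx 1.1114 \cdot 10^{6}$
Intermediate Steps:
$B = \frac{18604}{81035}$ ($B = 18604 \cdot \frac{1}{81035} = \frac{18604}{81035} \approx 0.22958$)
$Z{\left(L \right)} = 36$
$p = \frac{5998187651239}{119018036779575}$ ($p = \frac{- \frac{31634}{-156925} + \frac{18604}{81035 \cdot 93594}}{4} = \frac{\left(-31634\right) \left(- \frac{1}{156925}\right) + \frac{18604}{81035} \cdot \frac{1}{93594}}{4} = \frac{\frac{31634}{156925} + \frac{9302}{3792194895}}{4} = \frac{1}{4} \cdot \frac{23992750604956}{119018036779575} = \frac{5998187651239}{119018036779575} \approx 0.050397$)
$\left(Z{\left(618 \right)} + p\right) \left(-241967 + 272795\right) = \left(36 + \frac{5998187651239}{119018036779575}\right) \left(-241967 + 272795\right) = \frac{4290647511715939}{119018036779575} \cdot 30828 = \frac{44090693830392989164}{39672678926525}$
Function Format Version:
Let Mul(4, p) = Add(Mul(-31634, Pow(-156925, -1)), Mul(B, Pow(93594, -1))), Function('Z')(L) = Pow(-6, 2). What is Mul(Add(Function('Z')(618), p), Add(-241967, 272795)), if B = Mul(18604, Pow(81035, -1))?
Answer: Rational(44090693830392989164, 39672678926525) ≈ 1.1114e+6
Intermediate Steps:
B = Rational(18604, 81035) (B = Mul(18604, Rational(1, 81035)) = Rational(18604, 81035) ≈ 0.22958)
Function('Z')(L) = 36
p = Rational(5998187651239, 119018036779575) (p = Mul(Rational(1, 4), Add(Mul(-31634, Pow(-156925, -1)), Mul(Rational(18604, 81035), Pow(93594, -1)))) = Mul(Rational(1, 4), Add(Mul(-31634, Rational(-1, 156925)), Mul(Rational(18604, 81035), Rational(1, 93594)))) = Mul(Rational(1, 4), Add(Rational(31634, 156925), Rational(9302, 3792194895))) = Mul(Rational(1, 4), Rational(23992750604956, 119018036779575)) = Rational(5998187651239, 119018036779575) ≈ 0.050397)
Mul(Add(Function('Z')(618), p), Add(-241967, 272795)) = Mul(Add(36, Rational(5998187651239, 119018036779575)), Add(-241967, 272795)) = Mul(Rational(4290647511715939, 119018036779575), 30828) = Rational(44090693830392989164, 39672678926525)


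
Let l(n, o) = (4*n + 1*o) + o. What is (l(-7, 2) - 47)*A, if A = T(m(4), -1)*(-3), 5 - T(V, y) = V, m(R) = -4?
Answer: 1917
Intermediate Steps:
l(n, o) = 2*o + 4*n (l(n, o) = (4*n + o) + o = (o + 4*n) + o = 2*o + 4*n)
T(V, y) = 5 - V
A = -27 (A = (5 - 1*(-4))*(-3) = (5 + 4)*(-3) = 9*(-3) = -27)
(l(-7, 2) - 47)*A = ((2*2 + 4*(-7)) - 47)*(-27) = ((4 - 28) - 47)*(-27) = (-24 - 47)*(-27) = -71*(-27) = 1917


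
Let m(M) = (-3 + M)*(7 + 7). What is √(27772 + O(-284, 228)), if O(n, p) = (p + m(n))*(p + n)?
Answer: 6*√6667 ≈ 489.91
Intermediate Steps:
m(M) = -42 + 14*M (m(M) = (-3 + M)*14 = -42 + 14*M)
O(n, p) = (n + p)*(-42 + p + 14*n) (O(n, p) = (p + (-42 + 14*n))*(p + n) = (-42 + p + 14*n)*(n + p) = (n + p)*(-42 + p + 14*n))
√(27772 + O(-284, 228)) = √(27772 + (228² - 284*228 + 14*(-284)*(-3 - 284) + 14*228*(-3 - 284))) = √(27772 + (51984 - 64752 + 14*(-284)*(-287) + 14*228*(-287))) = √(27772 + (51984 - 64752 + 1141112 - 916104)) = √(27772 + 212240) = √240012 = 6*√6667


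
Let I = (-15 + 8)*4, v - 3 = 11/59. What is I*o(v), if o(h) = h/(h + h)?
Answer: -14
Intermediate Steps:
v = 188/59 (v = 3 + 11/59 = 188/59 ≈ 3.1864)
I = -28 (I = -7*4 = -28)
o(h) = ½ (o(h) = h/((2*h)) = (1/(2*h))*h = ½)
I*o(v) = -28*½ = -14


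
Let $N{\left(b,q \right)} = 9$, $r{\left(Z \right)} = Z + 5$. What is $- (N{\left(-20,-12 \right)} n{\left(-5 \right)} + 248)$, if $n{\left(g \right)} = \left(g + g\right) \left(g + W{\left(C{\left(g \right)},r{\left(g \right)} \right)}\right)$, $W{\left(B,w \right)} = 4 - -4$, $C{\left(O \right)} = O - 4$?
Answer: $22$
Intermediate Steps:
$r{\left(Z \right)} = 5 + Z$
$C{\left(O \right)} = -4 + O$ ($C{\left(O \right)} = O - 4 = -4 + O$)
$W{\left(B,w \right)} = 8$ ($W{\left(B,w \right)} = 4 + 4 = 8$)
$n{\left(g \right)} = 2 g \left(8 + g\right)$ ($n{\left(g \right)} = \left(g + g\right) \left(g + 8\right) = 2 g \left(8 + g\right)$)
$- (N{\left(-20,-12 \right)} n{\left(-5 \right)} + 248) = - (9 \cdot 2 \left(-5\right) \left(8 - 5\right) + 248) = - (9 \cdot 2 \left(-5\right) 3 + 248) = - (9 \left(-30\right) + 248) = - (-270 + 248) = \left(-1\right) \left(-22\right) = 22$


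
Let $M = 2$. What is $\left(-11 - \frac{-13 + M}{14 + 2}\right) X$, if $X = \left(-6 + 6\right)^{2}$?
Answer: $0$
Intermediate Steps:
$X = 0$ ($X = 0^{2} = 0$)
$\left(-11 - \frac{-13 + M}{14 + 2}\right) X = \left(-11 - \frac{-13 + 2}{14 + 2}\right) 0 = \left(-11 - - \frac{11}{16}\right) 0 = \left(-11 + \frac{11}{16}\right) 0 = \left(- \frac{165}{16}\right) 0 = 0$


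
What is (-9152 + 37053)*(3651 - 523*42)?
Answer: -511006815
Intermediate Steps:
(-9152 + 37053)*(3651 - 523*42) = 27901*(3651 - 21966) = 27901*(-18315) = -511006815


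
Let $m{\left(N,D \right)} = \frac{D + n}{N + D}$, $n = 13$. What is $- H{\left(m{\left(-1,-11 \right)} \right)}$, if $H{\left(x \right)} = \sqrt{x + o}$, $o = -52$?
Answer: $- \frac{i \sqrt{1878}}{6} \approx - 7.2226 i$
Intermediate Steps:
$m{\left(N,D \right)} = \frac{13 + D}{D + N}$ ($m{\left(N,D \right)} = \frac{D + 13}{N + D} = \frac{13 + D}{D + N}$)
$H{\left(x \right)} = \sqrt{-52 + x}$ ($H{\left(x \right)} = \sqrt{x - 52} = \sqrt{-52 + x}$)
$- H{\left(m{\left(-1,-11 \right)} \right)} = - \sqrt{-52 + \frac{13 - 11}{-11 - 1}} = - \sqrt{-52 + \frac{1}{-12} \cdot 2} = - \sqrt{-52 - \frac{1}{6}} = - \sqrt{- \frac{313}{6}} = - \frac{i \sqrt{1878}}{6}$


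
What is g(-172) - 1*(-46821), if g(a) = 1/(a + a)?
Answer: 16106423/344 ≈ 46821.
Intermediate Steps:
g(a) = 1/(2*a)
g(-172) - 1*(-46821) = (½)/(-172) - 1*(-46821) = (½)*(-1/172) + 46821 = -1/344 + 46821 = 16106423/344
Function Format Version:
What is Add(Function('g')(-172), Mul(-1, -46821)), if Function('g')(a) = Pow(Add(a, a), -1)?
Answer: Rational(16106423, 344) ≈ 46821.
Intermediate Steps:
Function('g')(a) = Mul(Rational(1, 2), Pow(a, -1)) (Function('g')(a) = Pow(Mul(2, a), -1) = Mul(Rational(1, 2), Pow(a, -1)))
Add(Function('g')(-172), Mul(-1, -46821)) = Add(Mul(Rational(1, 2), Pow(-172, -1)), Mul(-1, -46821)) = Add(Mul(Rational(1, 2), Rational(-1, 172)), 46821) = Add(Rational(-1, 344), 46821) = Rational(16106423, 344)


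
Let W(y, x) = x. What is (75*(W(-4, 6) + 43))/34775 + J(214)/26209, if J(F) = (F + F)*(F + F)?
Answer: 258661667/36456719 ≈ 7.0950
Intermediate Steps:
J(F) = 4*F**2 (J(F) = (2*F)*(2*F) = 4*F**2)
(75*(W(-4, 6) + 43))/34775 + J(214)/26209 = (75*(6 + 43))/34775 + (4*214**2)/26209 = (75*49)*(1/34775) + (4*45796)*(1/26209) = 3675*(1/34775) + 183184*(1/26209) = 147/1391 + 183184/26209 = 258661667/36456719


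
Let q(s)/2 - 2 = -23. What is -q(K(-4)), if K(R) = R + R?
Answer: 42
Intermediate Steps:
K(R) = 2*R
q(s) = -42 (q(s) = 4 + 2*(-23) = 4 - 46 = -42)
-q(K(-4)) = -1*(-42) = 42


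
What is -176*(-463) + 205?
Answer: 81693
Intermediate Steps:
-176*(-463) + 205 = 81488 + 205 = 81693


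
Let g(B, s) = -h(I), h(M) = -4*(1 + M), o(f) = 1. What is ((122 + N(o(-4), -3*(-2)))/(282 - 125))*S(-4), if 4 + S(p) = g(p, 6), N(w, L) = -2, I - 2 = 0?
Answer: 960/157 ≈ 6.1146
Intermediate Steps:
I = 2 (I = 2 + 0 = 2)
h(M) = -4 - 4*M
g(B, s) = 12 (g(B, s) = -(-4 - 4*2) = -(-4 - 8) = -1*(-12) = 12)
S(p) = 8 (S(p) = -4 + 12 = 8)
((122 + N(o(-4), -3*(-2)))/(282 - 125))*S(-4) = ((122 - 2)/(282 - 125))*8 = (120/157)*8 = 960/157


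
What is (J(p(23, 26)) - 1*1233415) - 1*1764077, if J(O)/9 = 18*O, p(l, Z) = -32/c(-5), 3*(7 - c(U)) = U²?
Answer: -2993604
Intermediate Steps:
c(U) = 7 - U²/3
p(l, Z) = 24 (p(l, Z) = -32/(7 - ⅓*(-5)²) = -32/(7 - ⅓*25) = -32/(7 - 25/3) = -32/(-4/3) = -32*(-¾) = 24)
J(O) = 162*O (J(O) = 9*(18*O) = 162*O)
(J(p(23, 26)) - 1*1233415) - 1*1764077 = (162*24 - 1*1233415) - 1*1764077 = (3888 - 1233415) - 1764077 = -1229527 - 1764077 = -2993604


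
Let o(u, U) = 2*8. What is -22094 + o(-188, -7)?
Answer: -22078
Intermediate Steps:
o(u, U) = 16
-22094 + o(-188, -7) = -22094 + 16 = -22078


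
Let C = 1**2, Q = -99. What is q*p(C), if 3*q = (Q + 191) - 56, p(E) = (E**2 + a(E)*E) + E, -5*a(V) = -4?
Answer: 168/5 ≈ 33.600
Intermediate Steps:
a(V) = 4/5 (a(V) = -1/5*(-4) = 4/5)
C = 1
p(E) = E**2 + 9*E/5 (p(E) = (E**2 + 4*E/5) + E = E**2 + 9*E/5)
q = 12 (q = ((-99 + 191) - 56)/3 = (92 - 56)/3 = (1/3)*36 = 12)
q*p(C) = 12*((1/5)*1*(9 + 5*1)) = 12*((1/5)*1*(9 + 5)) = 12*((1/5)*1*14) = 12*(14/5) = 168/5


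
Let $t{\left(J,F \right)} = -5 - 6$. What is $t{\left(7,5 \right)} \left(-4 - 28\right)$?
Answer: $352$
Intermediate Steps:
$t{\left(J,F \right)} = -11$ ($t{\left(J,F \right)} = -5 - 6 = -11$)
$t{\left(7,5 \right)} \left(-4 - 28\right) = - 11 \left(-4 - 28\right) = \left(-11\right) \left(-32\right) = 352$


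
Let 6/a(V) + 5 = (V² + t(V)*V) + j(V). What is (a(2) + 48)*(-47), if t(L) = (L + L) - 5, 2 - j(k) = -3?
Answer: -2397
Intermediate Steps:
j(k) = 5 (j(k) = 2 - 1*(-3) = 2 + 3 = 5)
t(L) = -5 + 2*L (t(L) = 2*L - 5 = -5 + 2*L)
a(V) = 6/(V² + V*(-5 + 2*V)) (a(V) = 6/(-5 + ((V² + (-5 + 2*V)*V) + 5)) = 6/(-5 + ((V² + V*(-5 + 2*V)) + 5)) = 6/(-5 + (5 + V² + V*(-5 + 2*V))) = 6/(V² + V*(-5 + 2*V)))
(a(2) + 48)*(-47) = (6/(2*(-5 + 3*2)) + 48)*(-47) = (6*(½)/(-5 + 6) + 48)*(-47) = (6*(½)/1 + 48)*(-47) = (6*(½)*1 + 48)*(-47) = (3 + 48)*(-47) = 51*(-47) = -2397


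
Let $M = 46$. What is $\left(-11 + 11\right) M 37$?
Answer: $0$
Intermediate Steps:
$\left(-11 + 11\right) M 37 = \left(-11 + 11\right) 46 \cdot 37 = 0 \cdot 46 \cdot 37 = 0 \cdot 37 = 0$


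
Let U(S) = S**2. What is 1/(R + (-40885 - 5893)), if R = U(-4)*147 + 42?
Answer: -1/44384 ≈ -2.2531e-5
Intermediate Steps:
R = 2394 (R = (-4)**2*147 + 42 = 16*147 + 42 = 2352 + 42 = 2394)
1/(R + (-40885 - 5893)) = 1/(2394 + (-40885 - 5893)) = 1/(2394 - 46778) = 1/(-44384) = -1/44384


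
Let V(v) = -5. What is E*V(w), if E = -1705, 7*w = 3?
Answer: 8525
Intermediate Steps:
w = 3/7 (w = (⅐)*3 = 3/7 ≈ 0.42857)
E*V(w) = -1705*(-5) = 8525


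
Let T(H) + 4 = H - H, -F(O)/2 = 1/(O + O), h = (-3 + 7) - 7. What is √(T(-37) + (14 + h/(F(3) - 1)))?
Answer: 7/2 ≈ 3.5000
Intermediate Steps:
h = -3 (h = 4 - 7 = -3)
F(O) = -1/O (F(O) = -2/(O + O) = -2*1/(2*O) = -1/O)
T(H) = -4 (T(H) = -4 + (H - H) = -4 + 0 = -4)
√(T(-37) + (14 + h/(F(3) - 1))) = √(-4 + (14 - 3/(-1/3 - 1))) = √(-4 + (14 - 3/(-1*⅓ - 1))) = √(-4 + (14 - 3/(-⅓ - 1))) = √(-4 + (14 - 3/(-4/3))) = √(-4 + (14 - ¾*(-3))) = √(-4 + (14 + 9/4)) = √(-4 + 65/4) = √(49/4) = 7/2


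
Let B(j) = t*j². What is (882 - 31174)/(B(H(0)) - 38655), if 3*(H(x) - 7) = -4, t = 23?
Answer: 68157/85312 ≈ 0.79891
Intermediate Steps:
H(x) = 17/3 (H(x) = 7 + (⅓)*(-4) = 7 - 4/3 = 17/3)
B(j) = 23*j²
(882 - 31174)/(B(H(0)) - 38655) = (882 - 31174)/(23*(17/3)² - 38655) = -30292/(23*(289/9) - 38655) = -30292/(6647/9 - 38655) = -30292/(-341248/9) = -30292*(-9/341248) = 68157/85312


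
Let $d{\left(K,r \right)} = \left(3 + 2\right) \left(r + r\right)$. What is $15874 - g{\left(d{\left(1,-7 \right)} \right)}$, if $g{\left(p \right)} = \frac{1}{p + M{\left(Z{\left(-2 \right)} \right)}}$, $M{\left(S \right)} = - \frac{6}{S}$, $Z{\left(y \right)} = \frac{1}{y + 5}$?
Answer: $\frac{1396913}{88} \approx 15874.0$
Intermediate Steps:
$Z{\left(y \right)} = \frac{1}{5 + y}$
$d{\left(K,r \right)} = 10 r$ ($d{\left(K,r \right)} = 5 \cdot 2 r = 10 r$)
$g{\left(p \right)} = \frac{1}{-18 + p}$ ($g{\left(p \right)} = \frac{1}{p - \frac{6}{\frac{1}{5 - 2}}} = \frac{1}{p - \frac{6}{\frac{1}{3}}} = \frac{1}{p - 6 \frac{1}{\frac{1}{3}}} = \frac{1}{p - 18} = \frac{1}{-18 + p}$)
$15874 - g{\left(d{\left(1,-7 \right)} \right)} = 15874 - \frac{1}{-18 + 10 \left(-7\right)} = 15874 - \frac{1}{-18 - 70} = 15874 - \frac{1}{-88} = 15874 - - \frac{1}{88} = 15874 + \frac{1}{88} = \frac{1396913}{88}$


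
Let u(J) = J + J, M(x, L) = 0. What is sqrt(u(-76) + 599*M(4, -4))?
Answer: 2*I*sqrt(38) ≈ 12.329*I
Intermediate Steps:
u(J) = 2*J
sqrt(u(-76) + 599*M(4, -4)) = sqrt(2*(-76) + 599*0) = sqrt(-152 + 0) = sqrt(-152) = 2*I*sqrt(38)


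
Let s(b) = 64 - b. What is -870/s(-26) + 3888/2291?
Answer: -54775/6873 ≈ -7.9696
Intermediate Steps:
-870/s(-26) + 3888/2291 = -870/(64 - 1*(-26)) + 3888/2291 = -870/(64 + 26) + 3888*(1/2291) = -870/90 + 3888/2291 = -870*1/90 + 3888/2291 = -29/3 + 3888/2291 = -54775/6873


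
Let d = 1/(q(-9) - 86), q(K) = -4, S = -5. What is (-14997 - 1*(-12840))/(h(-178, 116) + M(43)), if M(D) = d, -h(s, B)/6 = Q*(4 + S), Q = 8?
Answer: -194130/4319 ≈ -44.948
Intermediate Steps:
h(s, B) = 48 (h(s, B) = -48*(4 - 5) = -48*(-1) = -6*(-8) = 48)
d = -1/90 (d = 1/(-4 - 86) = 1/(-90) = -1/90 ≈ -0.011111)
M(D) = -1/90
(-14997 - 1*(-12840))/(h(-178, 116) + M(43)) = (-14997 - 1*(-12840))/(48 - 1/90) = (-14997 + 12840)/(4319/90) = -2157*90/4319 = -194130/4319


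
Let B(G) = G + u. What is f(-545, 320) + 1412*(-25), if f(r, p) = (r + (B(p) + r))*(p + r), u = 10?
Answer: 135700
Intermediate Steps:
B(G) = 10 + G (B(G) = G + 10 = 10 + G)
f(r, p) = (p + r)*(10 + p + 2*r) (f(r, p) = (r + ((10 + p) + r))*(p + r) = (r + (10 + p + r))*(p + r) = (10 + p + 2*r)*(p + r) = (p + r)*(10 + p + 2*r))
f(-545, 320) + 1412*(-25) = (2*(-545)² + 320*(10 + 320) - 545*(10 + 320) + 2*320*(-545)) + 1412*(-25) = (2*297025 + 320*330 - 545*330 - 348800) - 35300 = (594050 + 105600 - 179850 - 348800) - 35300 = 171000 - 35300 = 135700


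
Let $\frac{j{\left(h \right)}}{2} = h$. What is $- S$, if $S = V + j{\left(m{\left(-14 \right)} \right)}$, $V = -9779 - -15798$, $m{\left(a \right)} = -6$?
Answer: $-6007$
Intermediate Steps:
$j{\left(h \right)} = 2 h$
$V = 6019$ ($V = -9779 + 15798 = 6019$)
$S = 6007$ ($S = 6019 + 2 \left(-6\right) = 6019 - 12 = 6007$)
$- S = \left(-1\right) 6007 = -6007$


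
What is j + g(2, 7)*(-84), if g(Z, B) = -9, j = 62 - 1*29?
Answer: 789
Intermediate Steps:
j = 33 (j = 62 - 29 = 33)
j + g(2, 7)*(-84) = 33 - 9*(-84) = 33 + 756 = 789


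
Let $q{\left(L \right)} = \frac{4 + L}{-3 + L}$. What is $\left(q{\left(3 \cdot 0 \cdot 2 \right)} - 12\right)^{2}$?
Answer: $\frac{1600}{9} \approx 177.78$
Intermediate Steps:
$q{\left(L \right)} = \frac{4 + L}{-3 + L}$
$\left(q{\left(3 \cdot 0 \cdot 2 \right)} - 12\right)^{2} = \left(\frac{4 + 3 \cdot 0 \cdot 2}{-3 + 3 \cdot 0 \cdot 2} - 12\right)^{2} = \left(\frac{4 + 0 \cdot 2}{-3 + 0 \cdot 2} - 12\right)^{2} = \left(\frac{4 + 0}{-3 + 0} - 12\right)^{2} = \left(\frac{1}{-3} \cdot 4 - 12\right)^{2} = \left(\left(- \frac{1}{3}\right) 4 - 12\right)^{2} = \left(- \frac{4}{3} - 12\right)^{2} = \left(- \frac{40}{3}\right)^{2} = \frac{1600}{9}$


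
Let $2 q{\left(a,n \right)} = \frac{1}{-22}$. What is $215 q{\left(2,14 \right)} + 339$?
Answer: $\frac{14701}{44} \approx 334.11$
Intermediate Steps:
$q{\left(a,n \right)} = - \frac{1}{44}$ ($q{\left(a,n \right)} = \frac{1}{2 \left(-22\right)} = \frac{1}{2} \left(- \frac{1}{22}\right) = - \frac{1}{44}$)
$215 q{\left(2,14 \right)} + 339 = 215 \left(- \frac{1}{44}\right) + 339 = - \frac{215}{44} + 339 = \frac{14701}{44}$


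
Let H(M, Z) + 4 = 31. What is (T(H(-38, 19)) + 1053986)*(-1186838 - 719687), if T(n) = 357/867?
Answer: -34160674542725/17 ≈ -2.0095e+12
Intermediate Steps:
H(M, Z) = 27 (H(M, Z) = -4 + 31 = 27)
T(n) = 7/17 (T(n) = 357*(1/867) = 7/17)
(T(H(-38, 19)) + 1053986)*(-1186838 - 719687) = (7/17 + 1053986)*(-1186838 - 719687) = (17917769/17)*(-1906525) = -34160674542725/17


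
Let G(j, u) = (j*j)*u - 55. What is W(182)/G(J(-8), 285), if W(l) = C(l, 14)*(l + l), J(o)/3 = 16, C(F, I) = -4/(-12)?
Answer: 364/1969755 ≈ 0.00018479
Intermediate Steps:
C(F, I) = ⅓ (C(F, I) = -4*(-1/12) = ⅓)
J(o) = 48 (J(o) = 3*16 = 48)
W(l) = 2*l/3 (W(l) = (l + l)/3 = (2*l)/3 = 2*l/3)
G(j, u) = -55 + u*j² (G(j, u) = j²*u - 55 = u*j² - 55 = -55 + u*j²)
W(182)/G(J(-8), 285) = ((⅔)*182)/(-55 + 285*48²) = 364/(3*(-55 + 285*2304)) = 364/(3*(-55 + 656640)) = (364/3)/656585 = (364/3)*(1/656585) = 364/1969755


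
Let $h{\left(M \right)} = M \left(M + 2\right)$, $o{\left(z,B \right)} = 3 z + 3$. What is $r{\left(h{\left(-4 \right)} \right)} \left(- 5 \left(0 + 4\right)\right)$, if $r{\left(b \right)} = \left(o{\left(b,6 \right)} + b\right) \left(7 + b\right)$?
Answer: $-10500$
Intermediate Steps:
$o{\left(z,B \right)} = 3 + 3 z$
$h{\left(M \right)} = M \left(2 + M\right)$
$r{\left(b \right)} = \left(3 + 4 b\right) \left(7 + b\right)$ ($r{\left(b \right)} = \left(\left(3 + 3 b\right) + b\right) \left(7 + b\right) = \left(3 + 4 b\right) \left(7 + b\right)$)
$r{\left(h{\left(-4 \right)} \right)} \left(- 5 \left(0 + 4\right)\right) = \left(21 + 4 \left(- 4 \left(2 - 4\right)\right)^{2} + 31 \left(- 4 \left(2 - 4\right)\right)\right) \left(- 5 \left(0 + 4\right)\right) = \left(21 + 4 \left(\left(-4\right) \left(-2\right)\right)^{2} + 31 \left(\left(-4\right) \left(-2\right)\right)\right) \left(\left(-5\right) 4\right) = \left(21 + 4 \cdot 8^{2} + 31 \cdot 8\right) \left(-20\right) = \left(21 + 4 \cdot 64 + 248\right) \left(-20\right) = \left(21 + 256 + 248\right) \left(-20\right) = 525 \left(-20\right) = -10500$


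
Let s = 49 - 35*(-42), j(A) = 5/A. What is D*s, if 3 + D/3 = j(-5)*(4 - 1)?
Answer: -27342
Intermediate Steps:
s = 1519 (s = 49 + 1470 = 1519)
D = -18 (D = -9 + 3*((5/(-5))*(4 - 1)) = -9 + 3*((5*(-1/5))*3) = -9 + 3*(-1*3) = -9 + 3*(-3) = -9 - 9 = -18)
D*s = -18*1519 = -27342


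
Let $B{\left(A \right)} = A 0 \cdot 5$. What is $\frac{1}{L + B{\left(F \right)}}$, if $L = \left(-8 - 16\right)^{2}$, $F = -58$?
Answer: $\frac{1}{576} \approx 0.0017361$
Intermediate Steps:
$L = 576$ ($L = \left(-8 - 16\right)^{2} = \left(-24\right)^{2} = 576$)
$B{\left(A \right)} = 0$ ($B{\left(A \right)} = 0 \cdot 5 = 0$)
$\frac{1}{L + B{\left(F \right)}} = \frac{1}{576 + 0} = \frac{1}{576}$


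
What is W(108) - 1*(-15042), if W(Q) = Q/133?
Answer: 2000694/133 ≈ 15043.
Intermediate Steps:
W(Q) = Q/133 (W(Q) = Q*(1/133) = Q/133)
W(108) - 1*(-15042) = (1/133)*108 - 1*(-15042) = 108/133 + 15042 = 2000694/133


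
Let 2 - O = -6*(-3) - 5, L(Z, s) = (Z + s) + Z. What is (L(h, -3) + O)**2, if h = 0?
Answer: 196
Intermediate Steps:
L(Z, s) = s + 2*Z
O = -11 (O = 2 - (-6*(-3) - 5) = 2 - (18 - 5) = 2 - 1*13 = 2 - 13 = -11)
(L(h, -3) + O)**2 = ((-3 + 2*0) - 11)**2 = ((-3 + 0) - 11)**2 = (-3 - 11)**2 = (-14)**2 = 196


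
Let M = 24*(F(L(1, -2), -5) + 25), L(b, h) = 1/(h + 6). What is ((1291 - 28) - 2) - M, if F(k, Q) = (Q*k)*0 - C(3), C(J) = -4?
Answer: 565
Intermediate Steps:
L(b, h) = 1/(6 + h)
F(k, Q) = 4 (F(k, Q) = (Q*k)*0 - 1*(-4) = 0 + 4 = 4)
M = 696 (M = 24*(4 + 25) = 24*29 = 696)
((1291 - 28) - 2) - M = ((1291 - 28) - 2) - 1*696 = (1263 - 2) - 696 = 1261 - 696 = 565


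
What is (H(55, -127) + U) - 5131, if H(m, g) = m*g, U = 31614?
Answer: 19498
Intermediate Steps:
H(m, g) = g*m
(H(55, -127) + U) - 5131 = (-127*55 + 31614) - 5131 = (-6985 + 31614) - 5131 = 24629 - 5131 = 19498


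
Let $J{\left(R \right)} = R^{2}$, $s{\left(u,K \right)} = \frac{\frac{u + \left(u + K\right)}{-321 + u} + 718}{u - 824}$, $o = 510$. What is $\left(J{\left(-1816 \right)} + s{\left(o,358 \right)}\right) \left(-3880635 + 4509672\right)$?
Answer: $\frac{6839534156617364}{3297} \approx 2.0745 \cdot 10^{12}$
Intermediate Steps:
$s{\left(u,K \right)} = \frac{718 + \frac{K + 2 u}{-321 + u}}{-824 + u}$ ($s{\left(u,K \right)} = \frac{\frac{u + \left(K + u\right)}{-321 + u} + 718}{-824 + u} = \frac{\frac{K + 2 u}{-321 + u} + 718}{-824 + u} = \frac{718 + \frac{K + 2 u}{-321 + u}}{-824 + u}$)
$\left(J{\left(-1816 \right)} + s{\left(o,358 \right)}\right) \left(-3880635 + 4509672\right) = \left(\left(-1816\right)^{2} + \frac{-230478 + 358 + 720 \cdot 510}{264504 + 510^{2} - 583950}\right) \left(-3880635 + 4509672\right) = \left(3297856 + \frac{-230478 + 358 + 367200}{264504 + 260100 - 583950}\right) 629037 = \left(3297856 + \frac{1}{-59346} \cdot 137080\right) 629037 = \left(3297856 - \frac{68540}{29673}\right) 629037 = \frac{97857212548}{29673} \cdot 629037 = \frac{6839534156617364}{3297}$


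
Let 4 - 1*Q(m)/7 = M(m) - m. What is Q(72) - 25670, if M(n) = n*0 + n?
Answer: -25642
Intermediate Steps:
M(n) = n (M(n) = 0 + n = n)
Q(m) = 28 (Q(m) = 28 - 7*(m - m) = 28 - 7*0 = 28 + 0 = 28)
Q(72) - 25670 = 28 - 25670 = -25642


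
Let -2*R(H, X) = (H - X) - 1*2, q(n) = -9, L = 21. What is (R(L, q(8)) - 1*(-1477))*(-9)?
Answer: -13167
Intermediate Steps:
R(H, X) = 1 + X/2 - H/2 (R(H, X) = -((H - X) - 1*2)/2 = -((H - X) - 2)/2 = -(-2 + H - X)/2 = 1 + X/2 - H/2)
(R(L, q(8)) - 1*(-1477))*(-9) = ((1 + (1/2)*(-9) - 1/2*21) - 1*(-1477))*(-9) = ((1 - 9/2 - 21/2) + 1477)*(-9) = (-14 + 1477)*(-9) = 1463*(-9) = -13167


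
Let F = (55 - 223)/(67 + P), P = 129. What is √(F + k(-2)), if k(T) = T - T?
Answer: I*√42/7 ≈ 0.92582*I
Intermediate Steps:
k(T) = 0
F = -6/7 (F = (55 - 223)/(67 + 129) = -168/196 = -168*1/196 = -6/7 ≈ -0.85714)
√(F + k(-2)) = √(-6/7 + 0) = √(-6/7) = I*√42/7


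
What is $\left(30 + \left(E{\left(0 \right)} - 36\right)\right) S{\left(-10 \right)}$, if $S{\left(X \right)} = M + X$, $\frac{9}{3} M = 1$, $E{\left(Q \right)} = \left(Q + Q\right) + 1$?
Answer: $\frac{145}{3} \approx 48.333$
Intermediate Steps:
$E{\left(Q \right)} = 1 + 2 Q$ ($E{\left(Q \right)} = 2 Q + 1 = 1 + 2 Q$)
$M = \frac{1}{3}$ ($M = \frac{1}{3} \cdot 1 = \frac{1}{3} \approx 0.33333$)
$S{\left(X \right)} = \frac{1}{3} + X$
$\left(30 + \left(E{\left(0 \right)} - 36\right)\right) S{\left(-10 \right)} = \left(30 + \left(\left(1 + 2 \cdot 0\right) - 36\right)\right) \left(\frac{1}{3} - 10\right) = \left(30 + \left(\left(1 + 0\right) - 36\right)\right) \left(- \frac{29}{3}\right) = \left(30 + \left(1 - 36\right)\right) \left(- \frac{29}{3}\right) = \left(30 - 35\right) \left(- \frac{29}{3}\right) = \left(-5\right) \left(- \frac{29}{3}\right) = \frac{145}{3}$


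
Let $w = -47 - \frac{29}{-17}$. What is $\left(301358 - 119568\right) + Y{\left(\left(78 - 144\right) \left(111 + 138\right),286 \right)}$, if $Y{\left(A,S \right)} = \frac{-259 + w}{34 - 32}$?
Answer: $\frac{6175687}{34} \approx 1.8164 \cdot 10^{5}$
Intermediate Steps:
$w = - \frac{770}{17}$ ($w = -47 - 29 \left(- \frac{1}{17}\right) = -47 - - \frac{29}{17} = -47 + \frac{29}{17} = - \frac{770}{17} \approx -45.294$)
$Y{\left(A,S \right)} = - \frac{5173}{34}$ ($Y{\left(A,S \right)} = \frac{-259 - \frac{770}{17}}{34 - 32} = - \frac{5173}{17 \cdot 2} = \left(- \frac{5173}{17}\right) \frac{1}{2} = - \frac{5173}{34}$)
$\left(301358 - 119568\right) + Y{\left(\left(78 - 144\right) \left(111 + 138\right),286 \right)} = \left(301358 - 119568\right) - \frac{5173}{34} = 181790 - \frac{5173}{34} = \frac{6175687}{34}$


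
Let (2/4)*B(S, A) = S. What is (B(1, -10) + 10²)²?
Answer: 10404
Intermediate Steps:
B(S, A) = 2*S
(B(1, -10) + 10²)² = (2*1 + 10²)² = (2 + 100)² = 102² = 10404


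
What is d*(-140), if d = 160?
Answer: -22400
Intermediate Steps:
d*(-140) = 160*(-140) = -22400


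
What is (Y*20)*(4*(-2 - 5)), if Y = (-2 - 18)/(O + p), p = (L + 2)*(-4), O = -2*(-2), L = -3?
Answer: 1400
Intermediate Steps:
O = 4
p = 4 (p = (-3 + 2)*(-4) = -1*(-4) = 4)
Y = -5/2 (Y = (-2 - 18)/(4 + 4) = -20/8 = -20*1/8 = -5/2 ≈ -2.5000)
(Y*20)*(4*(-2 - 5)) = (-5/2*20)*(4*(-2 - 5)) = -200*(-7) = -50*(-28) = 1400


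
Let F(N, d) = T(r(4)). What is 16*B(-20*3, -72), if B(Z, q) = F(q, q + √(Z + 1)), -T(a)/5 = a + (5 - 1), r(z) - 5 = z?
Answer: -1040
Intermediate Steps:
r(z) = 5 + z
T(a) = -20 - 5*a (T(a) = -5*(a + (5 - 1)) = -5*(a + 4) = -5*(4 + a) = -20 - 5*a)
F(N, d) = -65 (F(N, d) = -20 - 5*(5 + 4) = -20 - 5*9 = -20 - 45 = -65)
B(Z, q) = -65
16*B(-20*3, -72) = 16*(-65) = -1040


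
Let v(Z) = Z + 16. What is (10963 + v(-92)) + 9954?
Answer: 20841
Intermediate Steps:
v(Z) = 16 + Z
(10963 + v(-92)) + 9954 = (10963 + (16 - 92)) + 9954 = (10963 - 76) + 9954 = 10887 + 9954 = 20841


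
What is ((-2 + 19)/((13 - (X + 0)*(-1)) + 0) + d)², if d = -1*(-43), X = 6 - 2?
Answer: 1936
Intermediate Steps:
X = 4
d = 43
((-2 + 19)/((13 - (X + 0)*(-1)) + 0) + d)² = ((-2 + 19)/((13 - (4 + 0)*(-1)) + 0) + 43)² = (17/((13 - 4*(-1)) + 0) + 43)² = (17/((13 - 1*(-4)) + 0) + 43)² = (17/((13 + 4) + 0) + 43)² = (17/(17 + 0) + 43)² = (17/17 + 43)² = (17*(1/17) + 43)² = (1 + 43)² = 44² = 1936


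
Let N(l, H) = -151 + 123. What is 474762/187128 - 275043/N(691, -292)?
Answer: 536266040/54579 ≈ 9825.5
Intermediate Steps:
N(l, H) = -28
474762/187128 - 275043/N(691, -292) = 474762/187128 - 275043/(-28) = 474762*(1/187128) - 275043*(-1/28) = 79127/31188 + 275043/28 = 536266040/54579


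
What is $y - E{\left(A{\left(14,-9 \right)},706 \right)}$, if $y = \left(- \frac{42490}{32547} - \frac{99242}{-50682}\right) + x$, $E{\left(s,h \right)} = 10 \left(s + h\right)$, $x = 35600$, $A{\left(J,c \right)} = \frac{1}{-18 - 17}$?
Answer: $\frac{54926224233431}{1924471563} \approx 28541.0$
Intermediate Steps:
$A{\left(J,c \right)} = - \frac{1}{35}$ ($A{\left(J,c \right)} = \frac{1}{-35} = - \frac{1}{35}$)
$E{\left(s,h \right)} = 10 h + 10 s$ ($E{\left(s,h \right)} = 10 \left(h + s\right) = 10 h + 10 s$)
$y = \frac{9787491945599}{274924509}$ ($y = \left(- \frac{42490}{32547} - \frac{99242}{-50682}\right) + 35600 = \left(\left(-42490\right) \frac{1}{32547} - - \frac{49621}{25341}\right) + 35600 = \left(- \frac{42490}{32547} + \frac{49621}{25341}\right) + 35600 = \frac{179425199}{274924509} + 35600 = \frac{9787491945599}{274924509} \approx 35601.0$)
$y - E{\left(A{\left(14,-9 \right)},706 \right)} = \frac{9787491945599}{274924509} - \left(10 \cdot 706 + 10 \left(- \frac{1}{35}\right)\right) = \frac{9787491945599}{274924509} - \left(7060 - \frac{2}{7}\right) = \frac{9787491945599}{274924509} - \frac{49418}{7} = \frac{54926224233431}{1924471563}$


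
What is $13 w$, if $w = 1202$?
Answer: $15626$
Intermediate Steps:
$13 w = 13 \cdot 1202 = 15626$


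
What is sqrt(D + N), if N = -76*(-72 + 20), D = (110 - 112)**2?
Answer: 2*sqrt(989) ≈ 62.897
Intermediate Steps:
D = 4 (D = (-2)**2 = 4)
N = 3952 (N = -76*(-52) = 3952)
sqrt(D + N) = sqrt(4 + 3952) = sqrt(3956) = 2*sqrt(989)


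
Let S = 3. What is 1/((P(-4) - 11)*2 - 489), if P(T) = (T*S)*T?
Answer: -1/415 ≈ -0.0024096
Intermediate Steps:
P(T) = 3*T² (P(T) = (T*3)*T = (3*T)*T = 3*T²)
1/((P(-4) - 11)*2 - 489) = 1/((3*(-4)² - 11)*2 - 489) = 1/((3*16 - 11)*2 - 489) = 1/((48 - 11)*2 - 489) = 1/(37*2 - 489) = 1/(74 - 489) = 1/(-415) = -1/415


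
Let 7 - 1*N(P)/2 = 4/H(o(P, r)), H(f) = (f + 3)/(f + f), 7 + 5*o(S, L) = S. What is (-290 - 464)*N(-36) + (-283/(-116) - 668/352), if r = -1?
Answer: 142401073/17864 ≈ 7971.4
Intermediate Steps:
o(S, L) = -7/5 + S/5
H(f) = (3 + f)/(2*f) (H(f) = (3 + f)/((2*f)) = (3 + f)*(1/(2*f)) = (3 + f)/(2*f))
N(P) = 14 - 16*(-7/5 + P/5)/(8/5 + P/5) (N(P) = 14 - 8/((3 + (-7/5 + P/5))/(2*(-7/5 + P/5))) = 14 - 8/((8/5 + P/5)/(2*(-7/5 + P/5))) = 14 - 8*2*(-7/5 + P/5)/(8/5 + P/5) = 14 - 16*(-7/5 + P/5)/(8/5 + P/5))
(-290 - 464)*N(-36) + (-283/(-116) - 668/352) = (-290 - 464)*(2*(112 - 1*(-36))/(8 - 36)) + (-283/(-116) - 668/352) = -1508*(112 + 36)/(-28) + (-283*(-1/116) - 668*1/352) = -1508*(-1)*148/28 + (283/116 - 167/88) = -754*(-74/7) + 1383/2552 = 55796/7 + 1383/2552 = 142401073/17864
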